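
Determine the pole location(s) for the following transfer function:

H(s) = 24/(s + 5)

Pole is where denominator = 0: s + 5 = 0, so s = -5.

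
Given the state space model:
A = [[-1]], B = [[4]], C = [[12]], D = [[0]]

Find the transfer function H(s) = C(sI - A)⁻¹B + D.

(sI - A)⁻¹ = 1/(s + 1). H(s) = 12 × 4/(s + 1) + 0 = 48/(s + 1).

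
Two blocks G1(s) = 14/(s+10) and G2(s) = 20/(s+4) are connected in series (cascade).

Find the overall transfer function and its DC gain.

Series: multiply transfer functions. G_eq = 14/(s+10) × 20/(s+4) = 280/((s+10)(s+4)). DC gain = 280/(10×4) = 7.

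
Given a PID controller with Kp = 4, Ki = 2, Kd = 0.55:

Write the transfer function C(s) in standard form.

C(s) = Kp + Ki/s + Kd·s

Substituting values: C(s) = 4 + 2/s + 0.55s = (0.55s² + 4s + 2)/s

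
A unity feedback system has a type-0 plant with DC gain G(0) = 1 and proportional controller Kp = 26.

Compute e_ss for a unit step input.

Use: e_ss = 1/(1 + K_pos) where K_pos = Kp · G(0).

K_pos = Kp · G(0) = 26 × 1 = 26. e_ss = 1/(1 + 26) = 0.0370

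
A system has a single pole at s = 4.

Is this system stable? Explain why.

Pole at s = 4 is in the right half-plane. Unstable.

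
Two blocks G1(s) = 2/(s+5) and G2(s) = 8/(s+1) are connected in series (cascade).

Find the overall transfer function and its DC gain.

Series: multiply transfer functions. G_eq = 2/(s+5) × 8/(s+1) = 16/((s+5)(s+1)). DC gain = 16/(5×1) = 3.2.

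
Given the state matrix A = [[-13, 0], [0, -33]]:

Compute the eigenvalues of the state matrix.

For diagonal matrix, eigenvalues are diagonal entries: λ₁ = -13, λ₂ = -33.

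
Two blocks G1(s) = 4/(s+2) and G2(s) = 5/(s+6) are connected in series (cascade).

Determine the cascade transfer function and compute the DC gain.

Series: multiply transfer functions. G_eq = 4/(s+2) × 5/(s+6) = 20/((s+2)(s+6)). DC gain = 20/(2×6) = 1.6667.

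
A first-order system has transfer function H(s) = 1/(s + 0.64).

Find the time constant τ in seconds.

For H(s) = 1/(s + 1/τ), the pole is at -1/τ = -0.64, so τ = 1/0.64 = 1.5625 s.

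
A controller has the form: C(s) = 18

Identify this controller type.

This is a Proportional (P) controller.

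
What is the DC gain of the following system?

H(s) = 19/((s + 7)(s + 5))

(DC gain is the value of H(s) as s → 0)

DC gain = H(0) = 19/(7 × 5) = 19/35 = 0.5429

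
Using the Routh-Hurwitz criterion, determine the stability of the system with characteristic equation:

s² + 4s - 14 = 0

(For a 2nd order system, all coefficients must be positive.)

Coefficients: 1, 4, -14. c=-14 not positive, so system is unstable.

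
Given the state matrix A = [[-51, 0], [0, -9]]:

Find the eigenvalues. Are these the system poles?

For diagonal matrix, eigenvalues are diagonal entries: λ₁ = -51, λ₂ = -9. Eigenvalues of A = system poles.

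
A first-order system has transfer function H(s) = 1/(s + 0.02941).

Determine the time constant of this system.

For H(s) = 1/(s + 1/τ), the pole is at -1/τ = -0.02941, so τ = 1/0.02941 = 34 s.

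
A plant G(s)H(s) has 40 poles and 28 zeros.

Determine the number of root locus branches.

Root locus has n branches where n = number of poles = 40.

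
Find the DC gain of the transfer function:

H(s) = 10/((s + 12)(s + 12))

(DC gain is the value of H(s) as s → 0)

DC gain = H(0) = 10/(12 × 12) = 10/144 = 0.0694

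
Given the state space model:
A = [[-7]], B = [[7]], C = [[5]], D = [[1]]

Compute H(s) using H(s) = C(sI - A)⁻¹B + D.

(sI - A)⁻¹ = 1/(s + 7). H(s) = 5×7/(s + 7) + 1 = (s + 42)/(s + 7).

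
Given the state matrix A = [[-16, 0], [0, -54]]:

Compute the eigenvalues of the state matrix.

For diagonal matrix, eigenvalues are diagonal entries: λ₁ = -16, λ₂ = -54.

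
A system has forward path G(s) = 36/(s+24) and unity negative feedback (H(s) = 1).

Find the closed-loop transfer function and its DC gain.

T(s) = G/(1+GH) = [36/(s+24)] / [1 + 36/(s+24)] = 36/(s+24+36) = 36/(s+60). DC gain = 36/60 = 0.6.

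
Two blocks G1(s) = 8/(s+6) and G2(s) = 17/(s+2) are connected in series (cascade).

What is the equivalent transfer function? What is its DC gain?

Series: multiply transfer functions. G_eq = 8/(s+6) × 17/(s+2) = 136/((s+6)(s+2)). DC gain = 136/(6×2) = 11.3333.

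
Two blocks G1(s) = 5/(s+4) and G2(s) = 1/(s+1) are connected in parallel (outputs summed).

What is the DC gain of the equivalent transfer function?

Parallel: G_eq = G1 + G2. DC gain = G1(0) + G2(0) = 5/4 + 1/1 = 1.25 + 1 = 2.25.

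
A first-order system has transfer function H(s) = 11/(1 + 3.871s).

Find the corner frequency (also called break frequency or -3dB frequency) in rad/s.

Corner frequency = 1/τ = 1/3.871 = 0.258 rad/s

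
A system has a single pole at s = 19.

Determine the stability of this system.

Pole at s = 19 is in the right half-plane. Unstable.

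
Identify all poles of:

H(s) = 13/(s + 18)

Pole is where denominator = 0: s + 18 = 0, so s = -18.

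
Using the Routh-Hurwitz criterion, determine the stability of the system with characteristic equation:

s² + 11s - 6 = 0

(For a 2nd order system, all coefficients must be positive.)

Coefficients: 1, 11, -6. c=-6 not positive, so system is unstable.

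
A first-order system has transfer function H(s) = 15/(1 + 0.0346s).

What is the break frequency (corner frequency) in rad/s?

Corner frequency = 1/τ = 1/0.0346 = 28.902 rad/s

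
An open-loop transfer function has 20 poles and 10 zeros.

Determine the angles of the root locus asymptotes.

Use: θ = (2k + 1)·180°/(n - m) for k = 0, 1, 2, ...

n - m = 20 - 10 = 10. Angles: θk = (2k + 1)·180°/10 = 18°, 54°, 90°, 126°, 162°, 198°, 234°, 270°, 306°, 342°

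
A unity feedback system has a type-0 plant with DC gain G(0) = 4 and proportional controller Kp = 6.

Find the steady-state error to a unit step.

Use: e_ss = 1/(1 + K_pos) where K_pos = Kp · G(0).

K_pos = Kp · G(0) = 6 × 4 = 24. e_ss = 1/(1 + 24) = 0.04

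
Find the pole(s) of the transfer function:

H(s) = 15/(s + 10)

Pole is where denominator = 0: s + 10 = 0, so s = -10.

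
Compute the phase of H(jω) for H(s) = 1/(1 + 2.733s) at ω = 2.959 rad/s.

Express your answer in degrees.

Phase = -arctan(ωτ) = -arctan(2.959 × 2.733) = -83.0°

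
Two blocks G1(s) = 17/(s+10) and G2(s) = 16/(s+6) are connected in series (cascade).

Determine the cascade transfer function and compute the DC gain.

Series: multiply transfer functions. G_eq = 17/(s+10) × 16/(s+6) = 272/((s+10)(s+6)). DC gain = 272/(10×6) = 4.5333.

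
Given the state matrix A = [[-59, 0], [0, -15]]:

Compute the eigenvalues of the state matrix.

For diagonal matrix, eigenvalues are diagonal entries: λ₁ = -59, λ₂ = -15.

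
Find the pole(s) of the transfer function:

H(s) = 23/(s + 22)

Pole is where denominator = 0: s + 22 = 0, so s = -22.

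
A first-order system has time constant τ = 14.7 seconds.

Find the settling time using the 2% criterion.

For first-order system, 2% settling time ≈ 4τ = 4 × 14.7 = 58.8 s.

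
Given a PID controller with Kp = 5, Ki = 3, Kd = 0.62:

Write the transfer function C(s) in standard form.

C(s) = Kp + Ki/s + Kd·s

Substituting values: C(s) = 5 + 3/s + 0.62s = (0.62s² + 5s + 3)/s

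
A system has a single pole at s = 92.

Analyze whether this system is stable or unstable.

Pole at s = 92 is in the right half-plane. Unstable.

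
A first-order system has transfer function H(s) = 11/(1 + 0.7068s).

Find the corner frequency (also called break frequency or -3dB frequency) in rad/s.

Corner frequency = 1/τ = 1/0.7068 = 1.415 rad/s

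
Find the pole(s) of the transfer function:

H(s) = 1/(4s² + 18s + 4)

Discriminant = 18² - 4×4×4 = 324 - 64 = 260 > 0, so two distinct real poles. Using quadratic formula: s = (-18 ± √260)/(2×4) = (-18 ± √260)/8, with √260 ≈ 16.1245. s₁ ≈ -0.2344, s₂ ≈ -4.2656. Poles: s₁ = -0.2344, s₂ = -4.2656.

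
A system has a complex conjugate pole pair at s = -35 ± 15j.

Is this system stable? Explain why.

Real part of poles is -35 (< 0, left half-plane). Stable.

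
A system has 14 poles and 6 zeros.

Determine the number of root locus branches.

Root locus has n branches where n = number of poles = 14.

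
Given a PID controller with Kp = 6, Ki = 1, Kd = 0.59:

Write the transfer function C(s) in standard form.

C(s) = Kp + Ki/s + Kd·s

Substituting values: C(s) = 6 + 1/s + 0.59s = (0.59s² + 6s + 1)/s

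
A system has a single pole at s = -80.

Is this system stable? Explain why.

Pole at s = -80 is in the left half-plane. Stable.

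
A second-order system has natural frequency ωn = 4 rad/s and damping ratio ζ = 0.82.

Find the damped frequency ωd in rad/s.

ωd = ωn√(1 - ζ²) = 4√(1 - 0.82²) = 2.29 rad/s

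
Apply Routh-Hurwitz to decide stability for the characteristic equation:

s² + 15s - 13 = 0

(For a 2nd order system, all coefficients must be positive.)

Coefficients: 1, 15, -13. c=-13 not positive, so system is unstable.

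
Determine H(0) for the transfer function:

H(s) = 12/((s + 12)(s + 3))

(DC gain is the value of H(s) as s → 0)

DC gain = H(0) = 12/(12 × 3) = 12/36 = 0.3333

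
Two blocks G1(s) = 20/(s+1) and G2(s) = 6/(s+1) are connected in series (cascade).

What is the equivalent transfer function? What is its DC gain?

Series: multiply transfer functions. G_eq = 20/(s+1) × 6/(s+1) = 120/((s+1)(s+1)). DC gain = 120/(1×1) = 120.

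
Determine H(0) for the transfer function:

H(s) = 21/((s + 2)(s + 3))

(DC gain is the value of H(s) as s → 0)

DC gain = H(0) = 21/(2 × 3) = 21/6 = 3.5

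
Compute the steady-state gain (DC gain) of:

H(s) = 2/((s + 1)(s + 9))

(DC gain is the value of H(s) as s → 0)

DC gain = H(0) = 2/(1 × 9) = 2/9 = 0.2222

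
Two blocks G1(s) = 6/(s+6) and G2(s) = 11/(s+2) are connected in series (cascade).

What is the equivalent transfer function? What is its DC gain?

Series: multiply transfer functions. G_eq = 6/(s+6) × 11/(s+2) = 66/((s+6)(s+2)). DC gain = 66/(6×2) = 5.5.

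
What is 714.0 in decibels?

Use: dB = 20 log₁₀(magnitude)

dB = 20 log₁₀(714.0) = 57.1 dB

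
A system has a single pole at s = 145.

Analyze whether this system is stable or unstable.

Pole at s = 145 is in the right half-plane. Unstable.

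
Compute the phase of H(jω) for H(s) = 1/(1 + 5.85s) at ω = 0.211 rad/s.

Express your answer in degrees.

Phase = -arctan(ωτ) = -arctan(0.211 × 5.85) = -51.0°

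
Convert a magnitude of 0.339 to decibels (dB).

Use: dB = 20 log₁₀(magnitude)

dB = 20 log₁₀(0.339) = -9.4 dB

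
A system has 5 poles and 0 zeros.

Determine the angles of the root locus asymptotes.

n - m = 5 - 0 = 5. Angles: θk = (2k + 1)·180°/5 = 36°, 108°, 180°, 252°, 324°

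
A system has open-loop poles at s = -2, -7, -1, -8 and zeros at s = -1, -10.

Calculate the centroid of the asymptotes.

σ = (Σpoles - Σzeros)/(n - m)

σ = (Σpoles - Σzeros)/(n - m) = (-18 - (-11))/(4 - 2) = -7/2 = -3.5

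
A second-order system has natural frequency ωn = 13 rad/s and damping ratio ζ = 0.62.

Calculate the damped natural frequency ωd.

ωd = ωn√(1 - ζ²) = 13√(1 - 0.62²) = 10.2 rad/s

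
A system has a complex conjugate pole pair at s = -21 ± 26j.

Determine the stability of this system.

Real part of poles is -21 (< 0, left half-plane). Stable.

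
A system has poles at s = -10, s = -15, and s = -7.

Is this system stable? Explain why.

All poles are in the left half-plane. System is stable.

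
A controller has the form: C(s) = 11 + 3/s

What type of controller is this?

This is a Proportional-Integral (PI) controller.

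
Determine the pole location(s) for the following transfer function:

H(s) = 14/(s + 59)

Pole is where denominator = 0: s + 59 = 0, so s = -59.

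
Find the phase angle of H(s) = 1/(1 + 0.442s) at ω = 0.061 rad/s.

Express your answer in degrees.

Phase = -arctan(ωτ) = -arctan(0.061 × 0.442) = -1.5°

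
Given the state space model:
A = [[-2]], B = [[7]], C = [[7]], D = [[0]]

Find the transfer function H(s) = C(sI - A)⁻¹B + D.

(sI - A)⁻¹ = 1/(s + 2). H(s) = 7 × 7/(s + 2) + 0 = 49/(s + 2).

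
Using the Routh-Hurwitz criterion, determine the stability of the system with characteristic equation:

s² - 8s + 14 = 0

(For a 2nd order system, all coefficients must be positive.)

Coefficients: 1, -8, 14. b=-8 not positive, so system is unstable.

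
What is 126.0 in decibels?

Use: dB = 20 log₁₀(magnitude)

dB = 20 log₁₀(126.0) = 42.0 dB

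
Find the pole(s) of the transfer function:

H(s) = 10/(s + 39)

Pole is where denominator = 0: s + 39 = 0, so s = -39.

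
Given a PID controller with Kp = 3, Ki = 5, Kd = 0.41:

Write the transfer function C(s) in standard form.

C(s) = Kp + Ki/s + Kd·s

Substituting values: C(s) = 3 + 5/s + 0.41s = (0.41s² + 3s + 5)/s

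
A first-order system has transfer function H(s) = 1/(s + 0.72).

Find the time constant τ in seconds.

For H(s) = 1/(s + 1/τ), the pole is at -1/τ = -0.72, so τ = 1/0.72 = 1.3889 s.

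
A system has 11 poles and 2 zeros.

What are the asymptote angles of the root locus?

n - m = 11 - 2 = 9. Angles: θk = (2k + 1)·180°/9 = 20°, 60°, 100°, 140°, 180°, 220°, 260°, 300°, 340°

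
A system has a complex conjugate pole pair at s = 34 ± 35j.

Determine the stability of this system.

Real part of poles is 34 (> 0, right half-plane). Unstable.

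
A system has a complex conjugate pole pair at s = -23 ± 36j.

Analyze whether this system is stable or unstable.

Real part of poles is -23 (< 0, left half-plane). Stable.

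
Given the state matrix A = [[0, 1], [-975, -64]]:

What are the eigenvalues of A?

det(A - λI) = λ² - (-64)λ + 975 = (λ - (-39))(λ - (-25)). Eigenvalues: -39, -25.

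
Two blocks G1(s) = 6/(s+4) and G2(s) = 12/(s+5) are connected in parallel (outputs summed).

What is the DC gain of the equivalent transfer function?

Parallel: G_eq = G1 + G2. DC gain = G1(0) + G2(0) = 6/4 + 12/5 = 1.5 + 2.4 = 3.9.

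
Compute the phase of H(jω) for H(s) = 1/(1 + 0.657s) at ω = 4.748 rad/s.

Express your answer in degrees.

Phase = -arctan(ωτ) = -arctan(4.748 × 0.657) = -72.2°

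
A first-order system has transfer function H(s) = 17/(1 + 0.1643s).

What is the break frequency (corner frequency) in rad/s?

Corner frequency = 1/τ = 1/0.1643 = 6.086 rad/s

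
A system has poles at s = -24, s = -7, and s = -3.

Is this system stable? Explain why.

All poles are in the left half-plane. System is stable.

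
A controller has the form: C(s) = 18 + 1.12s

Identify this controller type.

This is a Proportional-Derivative (PD) controller.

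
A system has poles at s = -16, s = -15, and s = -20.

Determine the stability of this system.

All poles are in the left half-plane. System is stable.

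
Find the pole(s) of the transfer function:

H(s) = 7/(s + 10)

Pole is where denominator = 0: s + 10 = 0, so s = -10.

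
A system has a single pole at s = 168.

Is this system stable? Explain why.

Pole at s = 168 is in the right half-plane. Unstable.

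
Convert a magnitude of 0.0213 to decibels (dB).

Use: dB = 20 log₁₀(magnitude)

dB = 20 log₁₀(0.0213) = -33.4 dB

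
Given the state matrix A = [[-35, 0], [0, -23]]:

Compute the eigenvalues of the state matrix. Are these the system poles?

For diagonal matrix, eigenvalues are diagonal entries: λ₁ = -35, λ₂ = -23. Eigenvalues of A = system poles.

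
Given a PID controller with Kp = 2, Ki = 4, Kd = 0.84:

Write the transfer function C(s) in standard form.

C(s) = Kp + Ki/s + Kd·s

Substituting values: C(s) = 2 + 4/s + 0.84s = (0.84s² + 2s + 4)/s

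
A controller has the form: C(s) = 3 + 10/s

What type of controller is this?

This is a Proportional-Integral (PI) controller.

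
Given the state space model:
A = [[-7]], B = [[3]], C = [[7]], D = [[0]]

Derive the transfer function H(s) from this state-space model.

(sI - A)⁻¹ = 1/(s + 7). H(s) = 7 × 3/(s + 7) + 0 = 21/(s + 7).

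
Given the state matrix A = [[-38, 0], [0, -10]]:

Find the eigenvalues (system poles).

For diagonal matrix, eigenvalues are diagonal entries: λ₁ = -38, λ₂ = -10.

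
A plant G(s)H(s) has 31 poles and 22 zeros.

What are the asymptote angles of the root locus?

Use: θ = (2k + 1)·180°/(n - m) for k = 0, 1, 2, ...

n - m = 31 - 22 = 9. Angles: θk = (2k + 1)·180°/9 = 20°, 60°, 100°, 140°, 180°, 220°, 260°, 300°, 340°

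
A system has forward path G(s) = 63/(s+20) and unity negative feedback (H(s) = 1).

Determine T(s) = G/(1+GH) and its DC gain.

T(s) = G/(1+GH) = [63/(s+20)] / [1 + 63/(s+20)] = 63/(s+20+63) = 63/(s+83). DC gain = 63/83 = 0.7590.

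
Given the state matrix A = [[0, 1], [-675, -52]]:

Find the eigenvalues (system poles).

det(A - λI) = λ² - (-52)λ + 675 = (λ - (-27))(λ - (-25)). Eigenvalues: -27, -25.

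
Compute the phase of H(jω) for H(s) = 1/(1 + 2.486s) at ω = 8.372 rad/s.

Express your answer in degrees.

Phase = -arctan(ωτ) = -arctan(8.372 × 2.486) = -87.2°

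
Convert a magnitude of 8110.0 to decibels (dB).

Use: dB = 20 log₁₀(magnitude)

dB = 20 log₁₀(8110.0) = 78.2 dB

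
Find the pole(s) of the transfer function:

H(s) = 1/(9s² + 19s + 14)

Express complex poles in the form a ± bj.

Discriminant = 19² - 4×9×14 = 361 - 504 = -143 < 0, so the poles are a complex conjugate pair s = (-19 ± j√143)/(2×9). Real part = -19/(2×9) = -19/18 ≈ -1.0556; imaginary part = ±√143/(2×9) ≈ 0.6643. Poles: s = -1.0556 ± 0.6643j.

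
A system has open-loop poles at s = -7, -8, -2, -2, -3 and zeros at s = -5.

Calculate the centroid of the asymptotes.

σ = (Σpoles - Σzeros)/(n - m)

σ = (Σpoles - Σzeros)/(n - m) = (-22 - (-5))/(5 - 1) = -17/4 = -4.25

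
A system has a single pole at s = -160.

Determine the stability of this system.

Pole at s = -160 is in the left half-plane. Stable.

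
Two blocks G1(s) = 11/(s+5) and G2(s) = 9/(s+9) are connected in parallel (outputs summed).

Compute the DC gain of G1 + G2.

Parallel: G_eq = G1 + G2. DC gain = G1(0) + G2(0) = 11/5 + 9/9 = 2.2 + 1 = 3.2.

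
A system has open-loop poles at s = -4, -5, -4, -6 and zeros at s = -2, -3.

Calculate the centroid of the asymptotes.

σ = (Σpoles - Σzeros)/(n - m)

σ = (Σpoles - Σzeros)/(n - m) = (-19 - (-5))/(4 - 2) = -14/2 = -7.0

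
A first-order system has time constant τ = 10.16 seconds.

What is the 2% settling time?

For first-order system, 2% settling time ≈ 4τ = 4 × 10.16 = 40.64 s.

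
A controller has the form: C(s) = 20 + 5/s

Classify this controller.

This is a Proportional-Integral (PI) controller.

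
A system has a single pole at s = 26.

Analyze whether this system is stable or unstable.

Pole at s = 26 is in the right half-plane. Unstable.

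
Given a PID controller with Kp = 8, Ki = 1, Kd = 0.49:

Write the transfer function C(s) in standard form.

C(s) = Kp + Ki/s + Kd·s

Substituting values: C(s) = 8 + 1/s + 0.49s = (0.49s² + 8s + 1)/s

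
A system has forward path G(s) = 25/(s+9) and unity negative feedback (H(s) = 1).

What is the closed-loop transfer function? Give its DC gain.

T(s) = G/(1+GH) = [25/(s+9)] / [1 + 25/(s+9)] = 25/(s+9+25) = 25/(s+34). DC gain = 25/34 = 0.7353.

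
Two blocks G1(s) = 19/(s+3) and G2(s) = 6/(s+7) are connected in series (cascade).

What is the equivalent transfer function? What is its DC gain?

Series: multiply transfer functions. G_eq = 19/(s+3) × 6/(s+7) = 114/((s+3)(s+7)). DC gain = 114/(3×7) = 5.4286.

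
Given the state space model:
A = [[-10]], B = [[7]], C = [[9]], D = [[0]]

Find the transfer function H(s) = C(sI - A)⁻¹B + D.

(sI - A)⁻¹ = 1/(s + 10). H(s) = 9 × 7/(s + 10) + 0 = 63/(s + 10).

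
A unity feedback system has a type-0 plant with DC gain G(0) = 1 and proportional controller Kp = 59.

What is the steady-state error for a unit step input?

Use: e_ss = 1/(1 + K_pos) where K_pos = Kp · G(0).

K_pos = Kp · G(0) = 59 × 1 = 59. e_ss = 1/(1 + 59) = 0.0167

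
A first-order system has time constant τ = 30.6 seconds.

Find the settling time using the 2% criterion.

For first-order system, 2% settling time ≈ 4τ = 4 × 30.6 = 122.4 s.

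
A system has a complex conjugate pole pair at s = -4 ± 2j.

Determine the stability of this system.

Real part of poles is -4 (< 0, left half-plane). Stable.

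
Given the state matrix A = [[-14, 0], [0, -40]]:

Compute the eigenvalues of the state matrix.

For diagonal matrix, eigenvalues are diagonal entries: λ₁ = -14, λ₂ = -40.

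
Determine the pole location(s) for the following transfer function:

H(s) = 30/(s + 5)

Pole is where denominator = 0: s + 5 = 0, so s = -5.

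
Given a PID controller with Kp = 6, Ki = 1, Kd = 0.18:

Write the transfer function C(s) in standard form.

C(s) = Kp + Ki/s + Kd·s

Substituting values: C(s) = 6 + 1/s + 0.18s = (0.18s² + 6s + 1)/s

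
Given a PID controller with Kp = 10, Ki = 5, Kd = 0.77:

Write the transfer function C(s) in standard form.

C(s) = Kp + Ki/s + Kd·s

Substituting values: C(s) = 10 + 5/s + 0.77s = (0.77s² + 10s + 5)/s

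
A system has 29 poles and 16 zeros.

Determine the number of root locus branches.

Root locus has n branches where n = number of poles = 29.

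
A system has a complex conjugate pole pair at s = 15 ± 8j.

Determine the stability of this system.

Real part of poles is 15 (> 0, right half-plane). Unstable.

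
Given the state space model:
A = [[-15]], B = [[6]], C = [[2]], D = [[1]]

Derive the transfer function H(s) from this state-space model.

(sI - A)⁻¹ = 1/(s + 15). H(s) = 2×6/(s + 15) + 1 = (s + 27)/(s + 15).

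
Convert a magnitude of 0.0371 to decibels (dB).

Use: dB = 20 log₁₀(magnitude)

dB = 20 log₁₀(0.0371) = -28.6 dB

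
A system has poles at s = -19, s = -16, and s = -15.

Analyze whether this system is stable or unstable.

All poles are in the left half-plane. System is stable.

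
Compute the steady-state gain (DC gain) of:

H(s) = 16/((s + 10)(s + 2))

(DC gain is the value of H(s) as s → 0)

DC gain = H(0) = 16/(10 × 2) = 16/20 = 0.8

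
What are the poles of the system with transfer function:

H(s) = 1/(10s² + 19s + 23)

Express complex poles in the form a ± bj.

Discriminant = 19² - 4×10×23 = 361 - 920 = -559 < 0, so the poles are a complex conjugate pair s = (-19 ± j√559)/(2×10). Real part = -19/(2×10) = -19/20 = -0.95; imaginary part = ±√559/(2×10) ≈ 1.1822. Poles: s = -0.95 ± 1.1822j.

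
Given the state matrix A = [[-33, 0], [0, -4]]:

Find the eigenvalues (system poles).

For diagonal matrix, eigenvalues are diagonal entries: λ₁ = -33, λ₂ = -4.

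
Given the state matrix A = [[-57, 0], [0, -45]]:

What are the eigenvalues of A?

For diagonal matrix, eigenvalues are diagonal entries: λ₁ = -57, λ₂ = -45.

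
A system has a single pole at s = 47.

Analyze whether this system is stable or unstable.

Pole at s = 47 is in the right half-plane. Unstable.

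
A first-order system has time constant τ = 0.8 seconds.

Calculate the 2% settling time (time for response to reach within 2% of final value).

For first-order system, 2% settling time ≈ 4τ = 4 × 0.8 = 3.2 s.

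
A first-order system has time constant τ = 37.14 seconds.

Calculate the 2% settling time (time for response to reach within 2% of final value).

For first-order system, 2% settling time ≈ 4τ = 4 × 37.14 = 148.56 s.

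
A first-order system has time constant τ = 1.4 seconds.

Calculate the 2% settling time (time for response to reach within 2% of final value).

For first-order system, 2% settling time ≈ 4τ = 4 × 1.4 = 5.6 s.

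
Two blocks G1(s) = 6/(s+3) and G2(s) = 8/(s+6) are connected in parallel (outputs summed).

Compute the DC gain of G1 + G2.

Parallel: G_eq = G1 + G2. DC gain = G1(0) + G2(0) = 6/3 + 8/6 = 2 + 1.3333 = 3.3333.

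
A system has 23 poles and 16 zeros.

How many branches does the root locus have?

Root locus has n branches where n = number of poles = 23.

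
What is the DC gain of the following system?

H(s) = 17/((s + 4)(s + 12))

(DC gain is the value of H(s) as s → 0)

DC gain = H(0) = 17/(4 × 12) = 17/48 = 0.3542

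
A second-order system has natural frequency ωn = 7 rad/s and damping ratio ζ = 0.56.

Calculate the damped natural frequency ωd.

ωd = ωn√(1 - ζ²) = 7√(1 - 0.56²) = 5.8 rad/s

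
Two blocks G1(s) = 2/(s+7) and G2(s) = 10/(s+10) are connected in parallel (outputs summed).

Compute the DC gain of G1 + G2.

Parallel: G_eq = G1 + G2. DC gain = G1(0) + G2(0) = 2/7 + 10/10 = 0.2857 + 1 = 1.2857.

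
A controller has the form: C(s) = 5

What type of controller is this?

This is a Proportional (P) controller.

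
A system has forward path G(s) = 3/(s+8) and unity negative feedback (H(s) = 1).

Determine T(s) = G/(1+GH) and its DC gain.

T(s) = G/(1+GH) = [3/(s+8)] / [1 + 3/(s+8)] = 3/(s+8+3) = 3/(s+11). DC gain = 3/11 = 0.2727.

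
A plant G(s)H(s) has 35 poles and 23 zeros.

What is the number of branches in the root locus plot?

Root locus has n branches where n = number of poles = 35.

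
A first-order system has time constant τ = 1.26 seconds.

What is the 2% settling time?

For first-order system, 2% settling time ≈ 4τ = 4 × 1.26 = 5.04 s.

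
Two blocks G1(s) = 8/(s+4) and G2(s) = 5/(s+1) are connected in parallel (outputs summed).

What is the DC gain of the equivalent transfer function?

Parallel: G_eq = G1 + G2. DC gain = G1(0) + G2(0) = 8/4 + 5/1 = 2 + 5 = 7.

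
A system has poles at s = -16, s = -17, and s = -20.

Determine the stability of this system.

All poles are in the left half-plane. System is stable.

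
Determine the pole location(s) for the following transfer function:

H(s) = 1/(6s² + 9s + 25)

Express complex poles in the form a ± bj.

Discriminant = 9² - 4×6×25 = 81 - 600 = -519 < 0, so the poles are a complex conjugate pair s = (-9 ± j√519)/(2×6). Real part = -9/(2×6) = -9/12 = -0.75; imaginary part = ±√519/(2×6) ≈ 1.8985. Poles: s = -0.75 ± 1.8985j.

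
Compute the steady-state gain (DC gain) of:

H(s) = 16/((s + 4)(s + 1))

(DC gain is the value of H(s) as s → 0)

DC gain = H(0) = 16/(4 × 1) = 16/4 = 4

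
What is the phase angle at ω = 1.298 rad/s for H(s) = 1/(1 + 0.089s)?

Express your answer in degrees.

Phase = -arctan(ωτ) = -arctan(1.298 × 0.089) = -6.6°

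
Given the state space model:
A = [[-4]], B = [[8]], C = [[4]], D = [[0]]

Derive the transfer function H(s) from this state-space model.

(sI - A)⁻¹ = 1/(s + 4). H(s) = 4 × 8/(s + 4) + 0 = 32/(s + 4).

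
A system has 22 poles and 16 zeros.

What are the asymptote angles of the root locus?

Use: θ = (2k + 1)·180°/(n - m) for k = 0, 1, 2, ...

n - m = 22 - 16 = 6. Angles: θk = (2k + 1)·180°/6 = 30°, 90°, 150°, 210°, 270°, 330°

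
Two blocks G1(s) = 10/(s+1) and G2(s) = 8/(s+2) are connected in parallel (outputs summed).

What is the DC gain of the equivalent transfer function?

Parallel: G_eq = G1 + G2. DC gain = G1(0) + G2(0) = 10/1 + 8/2 = 10 + 4 = 14.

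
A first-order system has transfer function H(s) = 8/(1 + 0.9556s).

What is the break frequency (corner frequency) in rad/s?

Corner frequency = 1/τ = 1/0.9556 = 1.046 rad/s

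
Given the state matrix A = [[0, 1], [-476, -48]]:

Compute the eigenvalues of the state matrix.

det(A - λI) = λ² - (-48)λ + 476 = (λ - (-14))(λ - (-34)). Eigenvalues: -14, -34.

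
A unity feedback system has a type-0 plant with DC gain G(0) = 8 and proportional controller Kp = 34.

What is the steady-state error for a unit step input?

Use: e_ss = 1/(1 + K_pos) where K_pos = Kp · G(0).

K_pos = Kp · G(0) = 34 × 8 = 272. e_ss = 1/(1 + 272) = 0.0037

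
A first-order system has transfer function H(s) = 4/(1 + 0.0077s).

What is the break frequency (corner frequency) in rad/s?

Corner frequency = 1/τ = 1/0.0077 = 129.87 rad/s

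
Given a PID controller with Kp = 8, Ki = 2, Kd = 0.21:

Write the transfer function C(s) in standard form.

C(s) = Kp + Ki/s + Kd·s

Substituting values: C(s) = 8 + 2/s + 0.21s = (0.21s² + 8s + 2)/s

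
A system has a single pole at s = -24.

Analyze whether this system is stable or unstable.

Pole at s = -24 is in the left half-plane. Stable.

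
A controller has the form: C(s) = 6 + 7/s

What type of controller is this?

This is a Proportional-Integral (PI) controller.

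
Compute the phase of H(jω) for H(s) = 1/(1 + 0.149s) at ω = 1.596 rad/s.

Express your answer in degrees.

Phase = -arctan(ωτ) = -arctan(1.596 × 0.149) = -13.4°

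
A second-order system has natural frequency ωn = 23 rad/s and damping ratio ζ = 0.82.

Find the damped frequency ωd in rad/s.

ωd = ωn√(1 - ζ²) = 23√(1 - 0.82²) = 13.16 rad/s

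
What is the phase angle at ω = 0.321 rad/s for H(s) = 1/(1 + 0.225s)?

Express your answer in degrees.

Phase = -arctan(ωτ) = -arctan(0.321 × 0.225) = -4.1°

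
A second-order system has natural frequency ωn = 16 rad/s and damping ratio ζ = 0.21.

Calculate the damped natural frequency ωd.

ωd = ωn√(1 - ζ²) = 16√(1 - 0.21²) = 15.64 rad/s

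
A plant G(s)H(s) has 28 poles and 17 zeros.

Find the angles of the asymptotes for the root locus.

n - m = 28 - 17 = 11. Angles: θk = (2k + 1)·180°/11 = 16.36°, 49.09°, 81.82°, 114.55°, 147.27°, 180°, 212.73°, 245.45°, 278.18°, 310.91°, 343.64°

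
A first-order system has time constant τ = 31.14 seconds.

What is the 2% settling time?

For first-order system, 2% settling time ≈ 4τ = 4 × 31.14 = 124.56 s.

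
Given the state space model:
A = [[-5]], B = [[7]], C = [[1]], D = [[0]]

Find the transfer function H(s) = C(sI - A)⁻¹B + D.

(sI - A)⁻¹ = 1/(s + 5). H(s) = 1 × 7/(s + 5) + 0 = 7/(s + 5).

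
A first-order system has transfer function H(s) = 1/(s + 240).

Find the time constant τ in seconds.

For H(s) = 1/(s + 1/τ), the pole is at -1/τ = -240, so τ = 1/240 = 0.0042 s.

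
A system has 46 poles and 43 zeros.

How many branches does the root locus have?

Root locus has n branches where n = number of poles = 46.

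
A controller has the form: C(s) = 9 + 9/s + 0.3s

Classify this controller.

This is a Proportional-Integral-Derivative (PID) controller.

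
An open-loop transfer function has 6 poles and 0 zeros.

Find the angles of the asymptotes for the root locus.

n - m = 6 - 0 = 6. Angles: θk = (2k + 1)·180°/6 = 30°, 90°, 150°, 210°, 270°, 330°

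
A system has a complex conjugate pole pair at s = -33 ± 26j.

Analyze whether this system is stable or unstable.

Real part of poles is -33 (< 0, left half-plane). Stable.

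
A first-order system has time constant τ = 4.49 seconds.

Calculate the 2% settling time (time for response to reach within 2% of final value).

For first-order system, 2% settling time ≈ 4τ = 4 × 4.49 = 17.96 s.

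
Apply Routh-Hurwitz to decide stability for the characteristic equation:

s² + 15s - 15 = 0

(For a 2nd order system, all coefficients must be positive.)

Coefficients: 1, 15, -15. c=-15 not positive, so system is unstable.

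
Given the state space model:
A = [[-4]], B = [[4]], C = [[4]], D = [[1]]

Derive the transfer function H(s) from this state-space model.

(sI - A)⁻¹ = 1/(s + 4). H(s) = 4×4/(s + 4) + 1 = (s + 20)/(s + 4).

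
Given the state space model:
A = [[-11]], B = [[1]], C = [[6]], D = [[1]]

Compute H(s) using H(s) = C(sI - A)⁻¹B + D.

(sI - A)⁻¹ = 1/(s + 11). H(s) = 6×1/(s + 11) + 1 = (s + 17)/(s + 11).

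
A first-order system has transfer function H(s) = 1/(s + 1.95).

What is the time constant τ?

For H(s) = 1/(s + 1/τ), the pole is at -1/τ = -1.95, so τ = 1/1.95 = 0.5128 s.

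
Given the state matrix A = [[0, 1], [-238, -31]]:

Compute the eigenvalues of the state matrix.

det(A - λI) = λ² - (-31)λ + 238 = (λ - (-14))(λ - (-17)). Eigenvalues: -14, -17.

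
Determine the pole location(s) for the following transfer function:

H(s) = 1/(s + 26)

Pole is where denominator = 0: s + 26 = 0, so s = -26.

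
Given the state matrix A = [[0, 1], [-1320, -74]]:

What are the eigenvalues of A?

det(A - λI) = λ² - (-74)λ + 1320 = (λ - (-44))(λ - (-30)). Eigenvalues: -44, -30.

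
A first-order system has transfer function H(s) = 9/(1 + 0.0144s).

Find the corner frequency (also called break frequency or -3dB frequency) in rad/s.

Corner frequency = 1/τ = 1/0.0144 = 69.444 rad/s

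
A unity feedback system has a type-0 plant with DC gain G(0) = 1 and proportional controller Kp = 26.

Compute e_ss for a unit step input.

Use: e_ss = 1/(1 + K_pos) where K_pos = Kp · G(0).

K_pos = Kp · G(0) = 26 × 1 = 26. e_ss = 1/(1 + 26) = 0.0370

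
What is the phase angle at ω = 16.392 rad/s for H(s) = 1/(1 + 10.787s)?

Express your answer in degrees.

Phase = -arctan(ωτ) = -arctan(16.392 × 10.787) = -89.7°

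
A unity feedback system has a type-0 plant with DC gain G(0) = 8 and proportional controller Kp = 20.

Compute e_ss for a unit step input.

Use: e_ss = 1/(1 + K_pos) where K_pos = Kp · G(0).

K_pos = Kp · G(0) = 20 × 8 = 160. e_ss = 1/(1 + 160) = 0.0062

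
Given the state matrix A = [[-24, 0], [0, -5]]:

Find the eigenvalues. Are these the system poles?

For diagonal matrix, eigenvalues are diagonal entries: λ₁ = -24, λ₂ = -5. Eigenvalues of A = system poles.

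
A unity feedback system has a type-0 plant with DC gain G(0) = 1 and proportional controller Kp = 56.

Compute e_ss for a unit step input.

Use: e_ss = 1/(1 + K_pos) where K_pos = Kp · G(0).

K_pos = Kp · G(0) = 56 × 1 = 56. e_ss = 1/(1 + 56) = 0.0175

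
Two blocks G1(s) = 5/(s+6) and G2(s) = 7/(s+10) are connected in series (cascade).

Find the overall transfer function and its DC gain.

Series: multiply transfer functions. G_eq = 5/(s+6) × 7/(s+10) = 35/((s+6)(s+10)). DC gain = 35/(6×10) = 0.5833.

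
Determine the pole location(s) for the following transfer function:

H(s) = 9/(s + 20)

Pole is where denominator = 0: s + 20 = 0, so s = -20.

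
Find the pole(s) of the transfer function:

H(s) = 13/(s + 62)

Pole is where denominator = 0: s + 62 = 0, so s = -62.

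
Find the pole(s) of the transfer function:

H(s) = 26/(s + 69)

Pole is where denominator = 0: s + 69 = 0, so s = -69.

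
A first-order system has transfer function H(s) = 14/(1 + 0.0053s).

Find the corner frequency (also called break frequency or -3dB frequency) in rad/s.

Corner frequency = 1/τ = 1/0.0053 = 188.679 rad/s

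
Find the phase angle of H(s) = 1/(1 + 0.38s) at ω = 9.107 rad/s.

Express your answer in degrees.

Phase = -arctan(ωτ) = -arctan(9.107 × 0.38) = -73.9°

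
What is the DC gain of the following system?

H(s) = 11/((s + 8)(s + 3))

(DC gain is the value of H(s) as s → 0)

DC gain = H(0) = 11/(8 × 3) = 11/24 = 0.4583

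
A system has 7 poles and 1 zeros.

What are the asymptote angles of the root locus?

n - m = 7 - 1 = 6. Angles: θk = (2k + 1)·180°/6 = 30°, 90°, 150°, 210°, 270°, 330°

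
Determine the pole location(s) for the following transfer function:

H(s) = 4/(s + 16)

Pole is where denominator = 0: s + 16 = 0, so s = -16.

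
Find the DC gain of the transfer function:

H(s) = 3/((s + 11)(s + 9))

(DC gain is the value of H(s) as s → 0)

DC gain = H(0) = 3/(11 × 9) = 3/99 = 0.0303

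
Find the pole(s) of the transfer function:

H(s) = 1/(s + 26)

Pole is where denominator = 0: s + 26 = 0, so s = -26.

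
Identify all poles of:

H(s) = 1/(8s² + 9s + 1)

Discriminant = 9² - 4×8×1 = 81 - 32 = 49 > 0, so two distinct real poles. Using quadratic formula: s = (-9 ± √49)/(2×8) = (-9 ± √49)/16, with √49 = 7. s₁ = -2/16 = -0.125, s₂ = -16/16 = -1. Poles: s₁ = -0.125, s₂ = -1.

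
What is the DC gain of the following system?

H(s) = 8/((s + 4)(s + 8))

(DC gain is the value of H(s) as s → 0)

DC gain = H(0) = 8/(4 × 8) = 8/32 = 0.25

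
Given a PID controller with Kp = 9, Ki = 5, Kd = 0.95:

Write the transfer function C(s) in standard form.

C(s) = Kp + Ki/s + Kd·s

Substituting values: C(s) = 9 + 5/s + 0.95s = (0.95s² + 9s + 5)/s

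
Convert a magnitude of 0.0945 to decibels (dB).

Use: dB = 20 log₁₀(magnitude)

dB = 20 log₁₀(0.0945) = -20.5 dB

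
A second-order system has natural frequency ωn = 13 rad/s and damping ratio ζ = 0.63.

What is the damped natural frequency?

ωd = ωn√(1 - ζ²) = 13√(1 - 0.63²) = 10.1 rad/s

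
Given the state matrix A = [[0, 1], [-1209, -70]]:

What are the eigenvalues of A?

det(A - λI) = λ² - (-70)λ + 1209 = (λ - (-31))(λ - (-39)). Eigenvalues: -31, -39.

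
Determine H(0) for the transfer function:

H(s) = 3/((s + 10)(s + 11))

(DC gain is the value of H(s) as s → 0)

DC gain = H(0) = 3/(10 × 11) = 3/110 = 0.0273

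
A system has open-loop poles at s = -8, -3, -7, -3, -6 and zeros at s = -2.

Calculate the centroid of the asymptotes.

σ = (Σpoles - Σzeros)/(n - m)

σ = (Σpoles - Σzeros)/(n - m) = (-27 - (-2))/(5 - 1) = -25/4 = -6.25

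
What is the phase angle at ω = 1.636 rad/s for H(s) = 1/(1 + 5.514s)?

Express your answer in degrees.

Phase = -arctan(ωτ) = -arctan(1.636 × 5.514) = -83.7°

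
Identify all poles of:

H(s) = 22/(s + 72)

Pole is where denominator = 0: s + 72 = 0, so s = -72.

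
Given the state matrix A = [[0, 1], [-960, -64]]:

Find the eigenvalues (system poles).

det(A - λI) = λ² - (-64)λ + 960 = (λ - (-40))(λ - (-24)). Eigenvalues: -40, -24.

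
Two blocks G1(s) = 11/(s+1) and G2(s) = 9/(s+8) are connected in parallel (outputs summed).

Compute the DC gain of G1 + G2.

Parallel: G_eq = G1 + G2. DC gain = G1(0) + G2(0) = 11/1 + 9/8 = 11 + 1.125 = 12.125.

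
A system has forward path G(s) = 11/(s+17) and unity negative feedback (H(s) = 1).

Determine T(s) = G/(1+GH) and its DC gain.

T(s) = G/(1+GH) = [11/(s+17)] / [1 + 11/(s+17)] = 11/(s+17+11) = 11/(s+28). DC gain = 11/28 = 0.3929.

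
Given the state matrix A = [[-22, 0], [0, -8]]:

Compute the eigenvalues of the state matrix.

For diagonal matrix, eigenvalues are diagonal entries: λ₁ = -22, λ₂ = -8.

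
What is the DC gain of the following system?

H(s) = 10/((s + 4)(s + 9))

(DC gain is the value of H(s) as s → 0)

DC gain = H(0) = 10/(4 × 9) = 10/36 = 0.2778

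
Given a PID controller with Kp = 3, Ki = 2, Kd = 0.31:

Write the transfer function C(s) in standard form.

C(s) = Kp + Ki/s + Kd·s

Substituting values: C(s) = 3 + 2/s + 0.31s = (0.31s² + 3s + 2)/s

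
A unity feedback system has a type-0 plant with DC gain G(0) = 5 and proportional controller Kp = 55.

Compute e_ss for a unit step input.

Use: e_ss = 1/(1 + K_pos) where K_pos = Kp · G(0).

K_pos = Kp · G(0) = 55 × 5 = 275. e_ss = 1/(1 + 275) = 0.0036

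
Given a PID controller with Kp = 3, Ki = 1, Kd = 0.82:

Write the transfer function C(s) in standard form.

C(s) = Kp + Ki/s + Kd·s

Substituting values: C(s) = 3 + 1/s + 0.82s = (0.82s² + 3s + 1)/s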